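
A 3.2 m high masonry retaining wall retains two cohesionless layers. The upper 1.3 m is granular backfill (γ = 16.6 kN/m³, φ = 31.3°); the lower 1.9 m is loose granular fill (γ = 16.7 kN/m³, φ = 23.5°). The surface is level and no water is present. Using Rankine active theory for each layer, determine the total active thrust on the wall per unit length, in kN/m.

35.0 kN/m

K_a1 = tan²(45°−31.3°/2) = 0.3162; K_a2 = tan²(45°−23.5°/2) = 0.4298.
Layer 1: σ at base = K_a1 γ₁ h₁ = 6.824 kPa; P₁ = ½×6.824×1.3 = 4.435.
Layer 2: σ_v at top = γ₁h₁ = 21.58; σ_h top = K_a2×21.58 = 9.276; σ_h base = K_a2×(21.58+16.7×1.9) = 22.92.
P₂ = ½(9.276+22.92)×1.9 = 30.58. Total P_a = 4.435+30.58 = 35.02 kN/m.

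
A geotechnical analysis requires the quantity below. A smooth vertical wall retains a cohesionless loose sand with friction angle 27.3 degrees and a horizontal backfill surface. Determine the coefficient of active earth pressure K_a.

0.371

K_a = (1 − sin φ)/(1 + sin φ) = (1 − sin 27.3°)/(1 + sin 27.3°) = 0.3711.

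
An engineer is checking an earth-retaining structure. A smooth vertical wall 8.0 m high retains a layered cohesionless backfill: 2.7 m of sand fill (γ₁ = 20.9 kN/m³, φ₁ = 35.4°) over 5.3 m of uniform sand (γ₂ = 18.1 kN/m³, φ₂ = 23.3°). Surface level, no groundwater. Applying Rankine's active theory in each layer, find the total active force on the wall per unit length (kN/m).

260 kN/m

K_a1 = tan²(45°−35.4°/2) = 0.2664; K_a2 = tan²(45°−23.3°/2) = 0.4331.
Layer 1: σ at base = K_a1 γ₁ h₁ = 15.03 kPa; P₁ = ½×15.03×2.7 = 20.29.
Layer 2: σ_v at top = γ₁h₁ = 56.43; σ_h top = K_a2×56.43 = 24.44; σ_h base = K_a2×(56.43+18.1×5.3) = 65.99.
P₂ = ½(24.44+65.99)×5.3 = 239.6. Total P_a = 20.29+239.6 = 259.9 kN/m.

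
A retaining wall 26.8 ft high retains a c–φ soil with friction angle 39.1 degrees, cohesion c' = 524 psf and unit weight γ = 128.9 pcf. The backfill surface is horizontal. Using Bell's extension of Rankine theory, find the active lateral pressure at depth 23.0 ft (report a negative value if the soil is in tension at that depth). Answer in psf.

K_a = (1 − sin φ)/(1 + sin φ) = 0.2265.
σ_a = K_a γ z − 2c√K_a = 0.2265×128.9×23.0 − 2×524×0.4759 = 172.7 psf.

173 psf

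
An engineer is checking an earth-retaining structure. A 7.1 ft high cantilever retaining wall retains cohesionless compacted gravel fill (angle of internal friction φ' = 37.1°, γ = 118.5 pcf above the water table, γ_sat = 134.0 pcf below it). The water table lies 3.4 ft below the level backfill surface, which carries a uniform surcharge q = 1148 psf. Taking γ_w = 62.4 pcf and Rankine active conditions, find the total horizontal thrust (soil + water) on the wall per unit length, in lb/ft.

K_a = tan²(45° − φ/2) = 0.2475.
γ' = 134.0 − 62.4 = 71.60 pcf. h₂ = H − d_w = 3.7 ft.
σ'_h: at surface K_a·q = 284.1; at WT K_a(q+γd_w) = 383.8; at base K_a(q+γd_w+γ'h₂) = 449.4 psf.
P₁ = ½(284.1+383.8)×3.4 = 1136; P₂ = ½(383.8+449.4)×3.7 = 1542; P_w = ½γ_w h₂² = 427.1.
Total = 1136+1542+427.1 = 3104 lb/ft.

3100 lb/ft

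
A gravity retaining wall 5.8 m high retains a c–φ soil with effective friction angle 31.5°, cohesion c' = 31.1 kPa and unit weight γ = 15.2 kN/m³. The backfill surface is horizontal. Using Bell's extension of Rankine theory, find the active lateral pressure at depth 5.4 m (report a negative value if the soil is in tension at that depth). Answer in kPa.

-9.09 kPa

K_a = (1 − sin φ)/(1 + sin φ) = 0.3136.
σ_a = K_a γ z − 2c√K_a = 0.3136×15.2×5.4 − 2×31.1×0.5600 = -9.091 kPa.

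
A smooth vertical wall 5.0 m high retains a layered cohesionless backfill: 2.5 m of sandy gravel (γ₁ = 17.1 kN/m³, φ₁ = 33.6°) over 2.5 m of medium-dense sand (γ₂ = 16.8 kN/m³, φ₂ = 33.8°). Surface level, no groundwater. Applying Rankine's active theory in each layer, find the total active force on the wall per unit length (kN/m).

K_a1 = tan²(45°−33.6°/2) = 0.2875; K_a2 = tan²(45°−33.8°/2) = 0.2851.
Layer 1: σ at base = K_a1 γ₁ h₁ = 12.29 kPa; P₁ = ½×12.29×2.5 = 15.36.
Layer 2: σ_v at top = γ₁h₁ = 42.75; σ_h top = K_a2×42.75 = 12.19; σ_h base = K_a2×(42.75+16.8×2.5) = 24.16.
P₂ = ½(12.19+24.16)×2.5 = 45.44. Total P_a = 15.36+45.44 = 60.80 kN/m.

60.8 kN/m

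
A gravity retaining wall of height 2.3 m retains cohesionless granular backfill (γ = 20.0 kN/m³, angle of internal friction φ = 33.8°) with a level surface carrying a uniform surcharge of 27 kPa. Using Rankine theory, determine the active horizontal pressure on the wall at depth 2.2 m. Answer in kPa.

K_a = (1 − sin φ)/(1 + sin φ) = 0.2851.
σ_v = γz + q = 20.0 × 2.2 + 27 = 71.00 kPa.
σ_h = K_a σ_v = 0.2851 × 71.00 = 20.24 kPa.

20.2 kPa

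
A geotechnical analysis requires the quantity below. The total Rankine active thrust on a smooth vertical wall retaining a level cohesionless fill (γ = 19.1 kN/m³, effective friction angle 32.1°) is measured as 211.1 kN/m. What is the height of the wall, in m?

K_a = 0.3060. P_a = ½ K_a γ H² ⇒ H = √(2P_a/(K_a γ)).
H = √(2×211.1/(0.3060×19.1)) = 8.499 m.

8.50 m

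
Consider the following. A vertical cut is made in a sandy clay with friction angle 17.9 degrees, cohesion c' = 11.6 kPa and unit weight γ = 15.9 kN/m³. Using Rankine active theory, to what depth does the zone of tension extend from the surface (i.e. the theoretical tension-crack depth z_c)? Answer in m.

2.00 m

K_a = tan²(45° − 17.9°/2) = 0.5298; √K_a = 0.7279.
The active pressure is zero where K_a γ z = 2c√K_a, so z_c = 2c/(γ√K_a) = 2×11.6/(15.9×0.7279) = 2.005 m.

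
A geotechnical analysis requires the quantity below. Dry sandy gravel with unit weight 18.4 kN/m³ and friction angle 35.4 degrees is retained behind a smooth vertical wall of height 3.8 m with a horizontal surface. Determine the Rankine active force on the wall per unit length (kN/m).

K_a = tan²(45° − φ/2) = 0.2664.
P_a = ½ K_a γ H² = 0.5 × 0.2664 × 18.4 × 3.8² = 35.39 kN/m.

35.4 kN/m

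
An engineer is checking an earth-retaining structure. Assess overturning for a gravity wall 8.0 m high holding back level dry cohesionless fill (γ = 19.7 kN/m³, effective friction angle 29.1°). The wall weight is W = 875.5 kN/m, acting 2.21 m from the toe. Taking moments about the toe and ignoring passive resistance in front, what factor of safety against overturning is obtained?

K_a = tan²(45° − 29.1°/2) = 0.3456.
P_a = ½K_aγH² = 0.5×0.3456×19.7×8.0² = 217.9 kN/m, acting at H/3 = 2.667 m above the base.
Overturning moment M_o = P_a × H/3 = 217.9 × 2.667 = 581.0.
Resisting moment M_r = W × 2.21 = 875.5 × 2.21 = 1935.
FS_overturning = M_r/M_o = 1935/581.0 = 3.330.

3.33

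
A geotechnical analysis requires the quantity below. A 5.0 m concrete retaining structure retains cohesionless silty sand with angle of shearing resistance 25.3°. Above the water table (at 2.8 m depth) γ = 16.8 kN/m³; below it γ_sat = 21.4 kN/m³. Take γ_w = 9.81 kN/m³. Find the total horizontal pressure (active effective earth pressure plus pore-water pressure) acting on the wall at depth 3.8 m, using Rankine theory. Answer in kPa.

K_a = (1 − sin φ)/(1 + sin φ) = 0.4012.
γ' = 21.4 − 9.81 = 11.59 kN/m³.
Effective vertical stress at 3.8 m: σ'_v = 16.8×2.8 + 11.59×1.00 = 58.63 kPa.
σ'_h = K_a σ'_v = 0.4012 × 58.63 = 23.52 kPa; u = γ_w × 1.00 = 9.810 kPa.
Total σ_h = 23.52 + 9.810 = 33.33 kPa.

33.3 kPa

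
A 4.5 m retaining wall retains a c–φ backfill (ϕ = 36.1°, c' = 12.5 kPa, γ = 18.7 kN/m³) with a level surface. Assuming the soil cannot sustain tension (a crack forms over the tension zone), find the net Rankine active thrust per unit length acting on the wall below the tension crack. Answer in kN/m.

K_a = 0.2585; √K_a = 0.5084.
Tension-crack depth z_c = 2c/(γ√K_a) = 2×12.5/(18.7×0.5084) = 2.629 m.
σ_a at base = K_a γ H − 2c√K_a = 0.2585×18.7×4.5 − 2×12.5×0.5084 = 9.042 kPa.
P_a = ½ × 9.042 × (H − z_c) = 0.5×9.042×1.871 = 8.457 kN/m.

8.46 kN/m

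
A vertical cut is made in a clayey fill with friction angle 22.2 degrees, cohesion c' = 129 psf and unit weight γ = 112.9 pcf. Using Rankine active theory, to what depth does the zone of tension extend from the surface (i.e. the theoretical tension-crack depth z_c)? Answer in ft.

3.40 ft

K_a = tan²(45° − 22.2°/2) = 0.4515; √K_a = 0.6720.
The active pressure is zero where K_a γ z = 2c√K_a, so z_c = 2c/(γ√K_a) = 2×129/(112.9×0.6720) = 3.401 ft.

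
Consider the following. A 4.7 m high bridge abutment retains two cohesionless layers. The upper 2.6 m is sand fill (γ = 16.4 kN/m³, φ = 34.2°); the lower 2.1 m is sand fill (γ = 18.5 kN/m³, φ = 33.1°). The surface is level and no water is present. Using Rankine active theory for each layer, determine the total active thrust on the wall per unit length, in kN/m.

53.8 kN/m

K_a1 = tan²(45°−34.2°/2) = 0.2803; K_a2 = tan²(45°−33.1°/2) = 0.2936.
Layer 1: σ at base = K_a1 γ₁ h₁ = 11.95 kPa; P₁ = ½×11.95×2.6 = 15.54.
Layer 2: σ_v at top = γ₁h₁ = 42.64; σ_h top = K_a2×42.64 = 12.52; σ_h base = K_a2×(42.64+18.5×2.1) = 23.92.
P₂ = ½(12.52+23.92)×2.1 = 38.26. Total P_a = 15.54+38.26 = 53.80 kN/m.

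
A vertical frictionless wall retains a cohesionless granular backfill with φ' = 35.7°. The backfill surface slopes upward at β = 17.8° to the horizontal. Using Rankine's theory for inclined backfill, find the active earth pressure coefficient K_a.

K_a = cos β · (cos β − √(cos²β − cos²φ)) / (cos β + √(cos²β − cos²φ)).
cos β = 0.9521, cos φ = 0.8121, √(cos²β − cos²φ) = 0.4971.
K_a = 0.9521 × (0.9521 − 0.4971)/(0.9521 + 0.4971) = 0.2990.

0.299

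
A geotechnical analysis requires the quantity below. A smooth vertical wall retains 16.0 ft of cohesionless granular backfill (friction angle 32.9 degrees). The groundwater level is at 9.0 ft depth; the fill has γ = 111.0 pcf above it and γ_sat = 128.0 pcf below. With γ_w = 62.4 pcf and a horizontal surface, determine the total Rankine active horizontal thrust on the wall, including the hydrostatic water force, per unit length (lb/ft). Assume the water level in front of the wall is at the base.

K_a = tan²(45° − φ/2) = 0.2960.
γ' = 128.0 − 62.4 = 65.60 pcf. Depth below WT = 7.0 ft.
σ'_h at WT = K_a γ d_w = 295.7 psf; at base = 295.7 + K_a γ' × 7.0 = 431.7 psf.
P₁ (0–9.0 ft) = ½×295.7×9.0 = 1331. P₂ (9.0–16.0 ft) = ½(295.7+431.7)×7.0 = 2546.
P_w = ½ γ_w h₂² = 0.5×62.4×7.0² = 1529. Total = 1331+2546+1529 = 5406 lb/ft.

5410 lb/ft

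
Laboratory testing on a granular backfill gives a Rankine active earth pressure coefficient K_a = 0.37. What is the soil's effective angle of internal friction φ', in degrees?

K_a = tan²(45° − φ/2) ⇒ 45° − φ/2 = arctan(√0.37) = 31.31°.
φ = 2(45° − 31.31°) = 27.38°.

27.4°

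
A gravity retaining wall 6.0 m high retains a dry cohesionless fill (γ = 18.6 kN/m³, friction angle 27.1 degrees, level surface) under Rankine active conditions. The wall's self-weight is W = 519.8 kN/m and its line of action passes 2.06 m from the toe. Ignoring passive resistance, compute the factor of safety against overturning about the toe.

K_a = tan²(45° − 27.1°/2) = 0.3741.
P_a = ½K_aγH² = 0.5×0.3741×18.6×6.0² = 125.2 kN/m, acting at H/3 = 2.000 m above the base.
Overturning moment M_o = P_a × H/3 = 125.2 × 2.000 = 250.5.
Resisting moment M_r = W × 2.06 = 519.8 × 2.06 = 1071.
FS_overturning = M_r/M_o = 1071/250.5 = 4.275.

4.28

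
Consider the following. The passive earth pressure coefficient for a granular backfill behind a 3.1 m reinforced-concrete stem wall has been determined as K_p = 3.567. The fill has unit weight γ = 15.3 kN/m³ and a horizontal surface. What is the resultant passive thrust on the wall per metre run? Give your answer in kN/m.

P = ½ K_p γ H² = 0.5 × 3.567 × 15.3 × 3.1² = 262.2 kN/m.

262 kN/m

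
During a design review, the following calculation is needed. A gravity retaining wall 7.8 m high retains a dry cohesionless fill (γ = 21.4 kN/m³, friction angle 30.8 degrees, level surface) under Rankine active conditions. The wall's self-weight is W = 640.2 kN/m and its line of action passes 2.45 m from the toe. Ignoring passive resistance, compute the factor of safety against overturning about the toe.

2.87

K_a = tan²(45° − 30.8°/2) = 0.3227.
P_a = ½K_aγH² = 0.5×0.3227×21.4×7.8² = 210.1 kN/m, acting at H/3 = 2.600 m above the base.
Overturning moment M_o = P_a × H/3 = 210.1 × 2.600 = 546.2.
Resisting moment M_r = W × 2.45 = 640.2 × 2.45 = 1568.
FS_overturning = M_r/M_o = 1568/546.2 = 2.872.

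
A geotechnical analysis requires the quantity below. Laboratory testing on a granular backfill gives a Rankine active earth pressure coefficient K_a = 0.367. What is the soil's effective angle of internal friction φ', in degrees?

27.6°

K_a = tan²(45° − φ/2) ⇒ 45° − φ/2 = arctan(√0.367) = 31.21°.
φ = 2(45° − 31.21°) = 27.58°.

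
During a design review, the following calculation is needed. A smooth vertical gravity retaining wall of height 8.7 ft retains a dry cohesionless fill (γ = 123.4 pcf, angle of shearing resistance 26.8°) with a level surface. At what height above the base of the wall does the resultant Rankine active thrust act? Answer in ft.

2.90 ft

K_a = 0.3785.
The pressure distribution is triangular, so the resultant acts at H/3 above the base = 8.7/3 = 2.900 ft.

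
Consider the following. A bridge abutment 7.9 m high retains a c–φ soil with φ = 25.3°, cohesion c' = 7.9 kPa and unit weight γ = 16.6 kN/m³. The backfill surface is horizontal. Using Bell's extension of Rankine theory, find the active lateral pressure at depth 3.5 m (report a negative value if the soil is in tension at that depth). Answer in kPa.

K_a = (1 − sin φ)/(1 + sin φ) = 0.4012.
σ_a = K_a γ z − 2c√K_a = 0.4012×16.6×3.5 − 2×7.9×0.6334 = 13.30 kPa.

13.3 kPa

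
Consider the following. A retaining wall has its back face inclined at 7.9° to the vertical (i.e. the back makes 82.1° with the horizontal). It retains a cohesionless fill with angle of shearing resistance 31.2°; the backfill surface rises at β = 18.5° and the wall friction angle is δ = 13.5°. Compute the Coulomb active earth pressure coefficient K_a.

K_a = sin²(α+φ) / [sin²α · sin(α−δ) · (1 + √{sin(φ+δ)sin(φ−β) / (sin(α−δ)sin(α+β))})²].
With α = 82.1°, φ = 31.2°, δ = 13.5°, β = 18.5°: K_a = 0.4638.

0.464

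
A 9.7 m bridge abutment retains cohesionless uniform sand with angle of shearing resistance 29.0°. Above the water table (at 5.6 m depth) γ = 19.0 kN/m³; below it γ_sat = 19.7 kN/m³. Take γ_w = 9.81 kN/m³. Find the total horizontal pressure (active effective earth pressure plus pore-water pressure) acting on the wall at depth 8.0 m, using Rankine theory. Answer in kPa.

68.7 kPa

K_a = (1 − sin φ)/(1 + sin φ) = 0.3470.
γ' = 19.7 − 9.81 = 9.890 kN/m³.
Effective vertical stress at 8.0 m: σ'_v = 19.0×5.6 + 9.890×2.40 = 130.1 kPa.
σ'_h = K_a σ'_v = 0.3470 × 130.1 = 45.15 kPa; u = γ_w × 2.40 = 23.54 kPa.
Total σ_h = 45.15 + 23.54 = 68.70 kPa.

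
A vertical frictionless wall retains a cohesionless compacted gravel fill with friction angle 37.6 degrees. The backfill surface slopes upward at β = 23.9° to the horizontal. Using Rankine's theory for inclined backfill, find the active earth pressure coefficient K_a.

K_a = cos β · (cos β − √(cos²β − cos²φ)) / (cos β + √(cos²β − cos²φ)).
cos β = 0.9143, cos φ = 0.7923, √(cos²β − cos²φ) = 0.4562.
K_a = 0.9143 × (0.9143 − 0.4562)/(0.9143 + 0.4562) = 0.3056.

0.306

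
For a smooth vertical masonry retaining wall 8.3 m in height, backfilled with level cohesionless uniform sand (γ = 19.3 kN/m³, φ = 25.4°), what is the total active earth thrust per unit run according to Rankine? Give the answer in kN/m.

266 kN/m

K_a = tan²(45° − φ/2) = 0.3996.
P_a = ½ K_a γ H² = 0.5 × 0.3996 × 19.3 × 8.3² = 265.7 kN/m.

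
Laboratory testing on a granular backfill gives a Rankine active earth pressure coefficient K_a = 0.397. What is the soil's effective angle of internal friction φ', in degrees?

K_a = tan²(45° − φ/2) ⇒ 45° − φ/2 = arctan(√0.397) = 32.21°.
φ = 2(45° − 32.21°) = 25.57°.

25.6°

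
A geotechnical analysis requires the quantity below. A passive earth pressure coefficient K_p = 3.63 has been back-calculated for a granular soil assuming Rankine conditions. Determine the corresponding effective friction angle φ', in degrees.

K_p = (1+sin φ)/(1−sin φ) ⇒ sin φ = (K_p − 1)/(K_p + 1) = 0.5680.
φ = arcsin(0.5680) = 34.61°.

34.6°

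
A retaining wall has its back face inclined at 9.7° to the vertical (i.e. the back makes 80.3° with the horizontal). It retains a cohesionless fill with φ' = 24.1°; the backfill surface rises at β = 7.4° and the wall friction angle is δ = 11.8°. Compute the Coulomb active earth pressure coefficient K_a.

K_a = sin²(α+φ) / [sin²α · sin(α−δ) · (1 + √{sin(φ+δ)sin(φ−β) / (sin(α−δ)sin(α+β))})²].
With α = 80.3°, φ = 24.1°, δ = 11.8°, β = 7.4°: K_a = 0.5105.

0.511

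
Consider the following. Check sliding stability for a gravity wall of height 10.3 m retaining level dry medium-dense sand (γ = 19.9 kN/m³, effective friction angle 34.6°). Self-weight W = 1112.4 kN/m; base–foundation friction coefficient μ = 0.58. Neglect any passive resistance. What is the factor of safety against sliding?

2.22

K_a = tan²(45° − 34.6°/2) = 0.2756.
P_a = ½K_aγH² = 0.5×0.2756×19.9×10.3² = 291.0 kN/m, acting at H/3 = 3.433 m above the base.
FS_sliding = μW / P_a = 0.58×1112.4 / 291.0 = 2.217.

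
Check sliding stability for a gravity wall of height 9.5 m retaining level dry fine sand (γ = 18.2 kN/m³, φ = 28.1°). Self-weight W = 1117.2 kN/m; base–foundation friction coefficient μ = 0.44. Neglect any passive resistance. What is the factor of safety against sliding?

1.66

K_a = tan²(45° − 28.1°/2) = 0.3596.
P_a = ½K_aγH² = 0.5×0.3596×18.2×9.5² = 295.3 kN/m, acting at H/3 = 3.167 m above the base.
FS_sliding = μW / P_a = 0.44×1117.2 / 295.3 = 1.664.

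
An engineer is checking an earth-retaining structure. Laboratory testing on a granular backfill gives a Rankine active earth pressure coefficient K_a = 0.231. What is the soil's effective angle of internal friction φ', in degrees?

38.7°

K_a = tan²(45° − φ/2) ⇒ 45° − φ/2 = arctan(√0.231) = 25.67°.
φ = 2(45° − 25.67°) = 38.66°.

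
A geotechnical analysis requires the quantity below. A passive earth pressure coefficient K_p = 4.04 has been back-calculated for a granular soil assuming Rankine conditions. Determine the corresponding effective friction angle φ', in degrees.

K_p = (1+sin φ)/(1−sin φ) ⇒ sin φ = (K_p − 1)/(K_p + 1) = 0.6032.
φ = arcsin(0.6032) = 37.10°.

37.1°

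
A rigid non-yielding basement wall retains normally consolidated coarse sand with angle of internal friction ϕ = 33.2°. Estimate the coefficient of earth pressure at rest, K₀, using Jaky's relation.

K₀ = 1 − sin φ' = 1 − sin 33.2° = 0.4524.

0.452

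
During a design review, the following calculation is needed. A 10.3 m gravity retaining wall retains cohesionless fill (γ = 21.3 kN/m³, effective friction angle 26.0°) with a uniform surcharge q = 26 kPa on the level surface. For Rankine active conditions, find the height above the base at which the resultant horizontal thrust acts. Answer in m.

3.76 m

K_a = 0.3905.
Triangular part P₁ = ½K_aγH² = 441.2 at H/3 = 3.433 m; rectangular part P₂ = K_a q H = 104.6 at H/2 = 5.150 m.
ȳ = (P₁·3.433 + P₂·5.150)/(P₁+P₂) = 3.762 m.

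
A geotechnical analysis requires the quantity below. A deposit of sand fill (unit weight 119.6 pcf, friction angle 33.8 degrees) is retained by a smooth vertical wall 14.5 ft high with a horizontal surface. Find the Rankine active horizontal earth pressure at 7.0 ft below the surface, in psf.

239 psf

K_a = (1 − sin φ)/(1 + sin φ) = 0.2851.
σ_h = K_a γ z = 0.2851 × 119.6 × 7.0 = 238.7 psf.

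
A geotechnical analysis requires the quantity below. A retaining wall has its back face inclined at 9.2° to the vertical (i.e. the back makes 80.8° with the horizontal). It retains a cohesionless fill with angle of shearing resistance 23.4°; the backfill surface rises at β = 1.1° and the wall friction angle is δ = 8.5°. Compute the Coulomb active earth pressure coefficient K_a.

0.474

K_a = sin²(α+φ) / [sin²α · sin(α−δ) · (1 + √{sin(φ+δ)sin(φ−β) / (sin(α−δ)sin(α+β))})²].
With α = 80.8°, φ = 23.4°, δ = 8.5°, β = 1.1°: K_a = 0.4742.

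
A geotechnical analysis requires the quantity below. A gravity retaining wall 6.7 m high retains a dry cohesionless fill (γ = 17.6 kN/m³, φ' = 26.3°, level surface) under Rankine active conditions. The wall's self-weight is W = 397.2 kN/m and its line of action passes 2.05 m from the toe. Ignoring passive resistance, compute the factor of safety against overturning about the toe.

2.39

K_a = tan²(45° − 26.3°/2) = 0.3859.
P_a = ½K_aγH² = 0.5×0.3859×17.6×6.7² = 152.5 kN/m, acting at H/3 = 2.233 m above the base.
Overturning moment M_o = P_a × H/3 = 152.5 × 2.233 = 340.5.
Resisting moment M_r = W × 2.05 = 397.2 × 2.05 = 814.3.
FS_overturning = M_r/M_o = 814.3/340.5 = 2.391.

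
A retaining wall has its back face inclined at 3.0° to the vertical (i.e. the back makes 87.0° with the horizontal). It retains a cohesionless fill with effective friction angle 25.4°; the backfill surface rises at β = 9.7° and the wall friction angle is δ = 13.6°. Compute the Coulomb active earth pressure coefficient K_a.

K_a = sin²(α+φ) / [sin²α · sin(α−δ) · (1 + √{sin(φ+δ)sin(φ−β) / (sin(α−δ)sin(α+β))})²].
With α = 87.0°, φ = 25.4°, δ = 13.6°, β = 9.7°: K_a = 0.4417.

0.442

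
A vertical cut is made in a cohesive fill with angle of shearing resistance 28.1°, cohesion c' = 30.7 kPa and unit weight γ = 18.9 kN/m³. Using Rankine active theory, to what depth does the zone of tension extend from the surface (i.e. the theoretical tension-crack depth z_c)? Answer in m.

5.42 m

K_a = tan²(45° − 28.1°/2) = 0.3596; √K_a = 0.5997.
The active pressure is zero where K_a γ z = 2c√K_a, so z_c = 2c/(γ√K_a) = 2×30.7/(18.9×0.5997) = 5.417 m.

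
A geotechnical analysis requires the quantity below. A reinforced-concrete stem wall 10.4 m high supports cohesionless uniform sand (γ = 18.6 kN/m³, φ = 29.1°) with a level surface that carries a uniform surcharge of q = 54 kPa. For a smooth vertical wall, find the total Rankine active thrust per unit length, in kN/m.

542 kN/m

K_a = tan²(45° − φ/2) = 0.3456.
Soil triangle: ½ K_a γ H² = 0.5×0.3456×18.6×10.4² = 347.6 kN/m.
Surcharge rectangle: K_a q H = 0.3456×54×10.4 = 194.1 kN/m.
Total = 347.6 + 194.1 = 541.7 kN/m.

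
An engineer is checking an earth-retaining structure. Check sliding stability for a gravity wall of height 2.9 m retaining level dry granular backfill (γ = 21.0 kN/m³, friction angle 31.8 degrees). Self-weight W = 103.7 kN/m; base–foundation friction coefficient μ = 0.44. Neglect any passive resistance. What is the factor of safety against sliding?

K_a = tan²(45° − 31.8°/2) = 0.3098.
P_a = ½K_aγH² = 0.5×0.3098×21.0×2.9² = 27.36 kN/m, acting at H/3 = 0.9667 m above the base.
FS_sliding = μW / P_a = 0.44×103.7 / 27.36 = 1.668.

1.67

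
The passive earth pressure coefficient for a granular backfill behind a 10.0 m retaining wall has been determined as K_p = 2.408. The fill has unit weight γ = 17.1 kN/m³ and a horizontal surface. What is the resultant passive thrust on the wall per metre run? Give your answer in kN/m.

2060 kN/m

P = ½ K_p γ H² = 0.5 × 2.408 × 17.1 × 10.0² = 2059 kN/m.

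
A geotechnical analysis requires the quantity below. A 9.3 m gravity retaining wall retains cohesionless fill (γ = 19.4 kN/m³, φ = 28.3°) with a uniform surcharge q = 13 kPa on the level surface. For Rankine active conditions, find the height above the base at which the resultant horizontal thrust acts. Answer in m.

3.30 m

K_a = 0.3568.
Triangular part P₁ = ½K_aγH² = 299.3 at H/3 = 3.100 m; rectangular part P₂ = K_a q H = 43.13 at H/2 = 4.650 m.
ȳ = (P₁·3.100 + P₂·4.650)/(P₁+P₂) = 3.295 m.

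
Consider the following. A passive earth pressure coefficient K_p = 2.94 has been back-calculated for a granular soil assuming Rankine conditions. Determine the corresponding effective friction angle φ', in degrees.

K_p = (1+sin φ)/(1−sin φ) ⇒ sin φ = (K_p − 1)/(K_p + 1) = 0.4924.
φ = arcsin(0.4924) = 29.50°.

29.5°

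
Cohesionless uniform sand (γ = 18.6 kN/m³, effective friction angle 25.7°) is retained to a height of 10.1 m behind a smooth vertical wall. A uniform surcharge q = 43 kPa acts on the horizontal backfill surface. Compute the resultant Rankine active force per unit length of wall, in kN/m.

546 kN/m

K_a = tan²(45° − φ/2) = 0.3950.
Soil triangle: ½ K_a γ H² = 0.5×0.3950×18.6×10.1² = 374.8 kN/m.
Surcharge rectangle: K_a q H = 0.3950×43×10.1 = 171.6 kN/m.
Total = 374.8 + 171.6 = 546.3 kN/m.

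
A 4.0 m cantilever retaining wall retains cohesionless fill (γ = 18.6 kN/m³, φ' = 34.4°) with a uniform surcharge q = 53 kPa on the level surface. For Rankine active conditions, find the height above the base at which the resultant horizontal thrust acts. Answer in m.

1.73 m

K_a = 0.2780.
Triangular part P₁ = ½K_aγH² = 41.36 at H/3 = 1.333 m; rectangular part P₂ = K_a q H = 58.93 at H/2 = 2.000 m.
ȳ = (P₁·1.333 + P₂·2.000)/(P₁+P₂) = 1.725 m.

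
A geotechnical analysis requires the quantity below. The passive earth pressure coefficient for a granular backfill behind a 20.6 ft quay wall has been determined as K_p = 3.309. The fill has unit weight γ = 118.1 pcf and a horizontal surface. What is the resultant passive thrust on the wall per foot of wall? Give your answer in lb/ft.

82900 lb/ft

P = ½ K_p γ H² = 0.5 × 3.309 × 118.1 × 20.6² = 82920 lb/ft.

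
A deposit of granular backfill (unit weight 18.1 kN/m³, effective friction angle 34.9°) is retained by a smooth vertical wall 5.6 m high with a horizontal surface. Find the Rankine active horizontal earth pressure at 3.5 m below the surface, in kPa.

17.2 kPa

K_a = (1 − sin φ)/(1 + sin φ) = 0.2721.
σ_h = K_a γ z = 0.2721 × 18.1 × 3.5 = 17.24 kPa.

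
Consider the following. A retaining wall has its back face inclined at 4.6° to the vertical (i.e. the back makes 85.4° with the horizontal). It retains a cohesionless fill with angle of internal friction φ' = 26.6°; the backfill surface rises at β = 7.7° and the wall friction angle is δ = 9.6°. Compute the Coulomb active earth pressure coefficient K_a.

0.428

K_a = sin²(α+φ) / [sin²α · sin(α−δ) · (1 + √{sin(φ+δ)sin(φ−β) / (sin(α−δ)sin(α+β))})²].
With α = 85.4°, φ = 26.6°, δ = 9.6°, β = 7.7°: K_a = 0.4277.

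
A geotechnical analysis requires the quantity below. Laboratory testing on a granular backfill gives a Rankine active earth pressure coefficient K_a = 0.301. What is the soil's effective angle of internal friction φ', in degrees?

32.5°

K_a = tan²(45° − φ/2) ⇒ 45° − φ/2 = arctan(√0.301) = 28.75°.
φ = 2(45° − 28.75°) = 32.50°.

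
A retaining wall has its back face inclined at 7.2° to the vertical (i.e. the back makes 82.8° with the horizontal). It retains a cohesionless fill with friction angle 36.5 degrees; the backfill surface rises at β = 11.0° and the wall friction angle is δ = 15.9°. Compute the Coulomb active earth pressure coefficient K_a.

0.324

K_a = sin²(α+φ) / [sin²α · sin(α−δ) · (1 + √{sin(φ+δ)sin(φ−β) / (sin(α−δ)sin(α+β))})²].
With α = 82.8°, φ = 36.5°, δ = 15.9°, β = 11.0°: K_a = 0.3242.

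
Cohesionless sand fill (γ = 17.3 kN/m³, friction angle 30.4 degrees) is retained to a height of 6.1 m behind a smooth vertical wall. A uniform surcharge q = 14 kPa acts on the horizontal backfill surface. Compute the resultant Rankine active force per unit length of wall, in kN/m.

134 kN/m

K_a = tan²(45° − φ/2) = 0.3280.
Soil triangle: ½ K_a γ H² = 0.5×0.3280×17.3×6.1² = 105.6 kN/m.
Surcharge rectangle: K_a q H = 0.3280×14×6.1 = 28.01 kN/m.
Total = 105.6 + 28.01 = 133.6 kN/m.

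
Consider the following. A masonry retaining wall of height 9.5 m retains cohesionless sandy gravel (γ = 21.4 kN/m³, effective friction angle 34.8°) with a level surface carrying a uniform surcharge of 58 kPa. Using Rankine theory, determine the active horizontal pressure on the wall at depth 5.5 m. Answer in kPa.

K_a = (1 − sin φ)/(1 + sin φ) = 0.2733.
σ_v = γz + q = 21.4 × 5.5 + 58 = 175.7 kPa.
σ_h = K_a σ_v = 0.2733 × 175.7 = 48.02 kPa.

48.0 kPa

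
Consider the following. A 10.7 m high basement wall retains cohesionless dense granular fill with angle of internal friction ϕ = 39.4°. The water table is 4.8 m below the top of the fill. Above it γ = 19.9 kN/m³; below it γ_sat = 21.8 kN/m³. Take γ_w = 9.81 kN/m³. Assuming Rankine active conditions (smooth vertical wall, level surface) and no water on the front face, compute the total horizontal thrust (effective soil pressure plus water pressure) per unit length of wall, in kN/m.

395 kN/m

K_a = tan²(45° − φ/2) = 0.2234.
γ' = 21.8 − 9.81 = 11.99 kN/m³. Depth below WT = 5.9 m.
σ'_h at WT = K_a γ d_w = 21.34 kPa; at base = 21.34 + K_a γ' × 5.9 = 37.15 kPa.
P₁ (0–4.8 m) = ½×21.34×4.8 = 51.22. P₂ (4.8–10.7 m) = ½(21.34+37.15)×5.9 = 172.6.
P_w = ½ γ_w h₂² = 0.5×9.81×5.9² = 170.7. Total = 51.22+172.6+170.7 = 394.5 kN/m.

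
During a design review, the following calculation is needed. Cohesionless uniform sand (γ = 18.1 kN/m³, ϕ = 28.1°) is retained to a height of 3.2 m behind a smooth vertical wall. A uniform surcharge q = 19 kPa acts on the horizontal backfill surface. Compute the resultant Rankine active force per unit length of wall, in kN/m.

55.2 kN/m

K_a = tan²(45° − φ/2) = 0.3596.
Soil triangle: ½ K_a γ H² = 0.5×0.3596×18.1×3.2² = 33.33 kN/m.
Surcharge rectangle: K_a q H = 0.3596×19×3.2 = 21.86 kN/m.
Total = 33.33 + 21.86 = 55.19 kN/m.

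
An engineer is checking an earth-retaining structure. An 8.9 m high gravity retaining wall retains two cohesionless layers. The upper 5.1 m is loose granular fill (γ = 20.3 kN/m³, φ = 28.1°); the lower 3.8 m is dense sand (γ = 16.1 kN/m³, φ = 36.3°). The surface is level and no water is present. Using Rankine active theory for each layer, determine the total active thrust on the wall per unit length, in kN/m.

226 kN/m

K_a1 = tan²(45°−28.1°/2) = 0.3596; K_a2 = tan²(45°−36.3°/2) = 0.2563.
Layer 1: σ at base = K_a1 γ₁ h₁ = 37.23 kPa; P₁ = ½×37.23×5.1 = 94.94.
Layer 2: σ_v at top = γ₁h₁ = 103.5; σ_h top = K_a2×103.5 = 26.53; σ_h base = K_a2×(103.5+16.1×3.8) = 42.21.
P₂ = ½(26.53+42.21)×3.8 = 130.6. Total P_a = 94.94+130.6 = 225.5 kN/m.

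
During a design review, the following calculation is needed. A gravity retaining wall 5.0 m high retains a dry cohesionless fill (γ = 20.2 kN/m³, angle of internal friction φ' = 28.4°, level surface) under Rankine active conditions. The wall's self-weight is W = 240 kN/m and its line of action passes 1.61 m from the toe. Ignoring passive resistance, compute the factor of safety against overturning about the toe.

K_a = tan²(45° − 28.4°/2) = 0.3554.
P_a = ½K_aγH² = 0.5×0.3554×20.2×5.0² = 89.73 kN/m, acting at H/3 = 1.667 m above the base.
Overturning moment M_o = P_a × H/3 = 89.73 × 1.667 = 149.5.
Resisting moment M_r = W × 1.61 = 240 × 1.61 = 386.4.
FS_overturning = M_r/M_o = 386.4/149.5 = 2.584.

2.58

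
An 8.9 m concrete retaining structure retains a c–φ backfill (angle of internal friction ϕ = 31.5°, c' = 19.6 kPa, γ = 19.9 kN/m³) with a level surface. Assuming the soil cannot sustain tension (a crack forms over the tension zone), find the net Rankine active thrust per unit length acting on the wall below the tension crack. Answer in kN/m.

K_a = 0.3136; √K_a = 0.5600.
Tension-crack depth z_c = 2c/(γ√K_a) = 2×19.6/(19.9×0.5600) = 3.517 m.
σ_a at base = K_a γ H − 2c√K_a = 0.3136×19.9×8.9 − 2×19.6×0.5600 = 33.59 kPa.
P_a = ½ × 33.59 × (H − z_c) = 0.5×33.59×5.383 = 90.41 kN/m.

90.4 kN/m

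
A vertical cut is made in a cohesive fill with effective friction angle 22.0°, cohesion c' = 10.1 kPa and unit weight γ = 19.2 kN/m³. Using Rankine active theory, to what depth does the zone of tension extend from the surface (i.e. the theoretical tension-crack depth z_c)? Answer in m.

K_a = tan²(45° − 22.0°/2) = 0.4550; √K_a = 0.6745.
The active pressure is zero where K_a γ z = 2c√K_a, so z_c = 2c/(γ√K_a) = 2×10.1/(19.2×0.6745) = 1.560 m.

1.56 m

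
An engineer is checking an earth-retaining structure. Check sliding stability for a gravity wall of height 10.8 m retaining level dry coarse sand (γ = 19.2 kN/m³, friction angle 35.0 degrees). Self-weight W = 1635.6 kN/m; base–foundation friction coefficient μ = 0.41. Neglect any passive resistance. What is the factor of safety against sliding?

K_a = tan²(45° − 35.0°/2) = 0.2710.
P_a = ½K_aγH² = 0.5×0.2710×19.2×10.8² = 303.4 kN/m, acting at H/3 = 3.600 m above the base.
FS_sliding = μW / P_a = 0.41×1635.6 / 303.4 = 2.210.

2.21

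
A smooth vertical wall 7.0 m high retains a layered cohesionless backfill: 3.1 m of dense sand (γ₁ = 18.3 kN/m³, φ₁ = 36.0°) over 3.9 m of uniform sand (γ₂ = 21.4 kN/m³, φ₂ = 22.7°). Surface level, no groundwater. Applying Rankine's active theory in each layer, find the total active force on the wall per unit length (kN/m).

193 kN/m

K_a1 = tan²(45°−36.0°/2) = 0.2596; K_a2 = tan²(45°−22.7°/2) = 0.4431.
Layer 1: σ at base = K_a1 γ₁ h₁ = 14.73 kPa; P₁ = ½×14.73×3.1 = 22.83.
Layer 2: σ_v at top = γ₁h₁ = 56.73; σ_h top = K_a2×56.73 = 25.14; σ_h base = K_a2×(56.73+21.4×3.9) = 62.12.
P₂ = ½(25.14+62.12)×3.9 = 170.1. Total P_a = 22.83+170.1 = 193.0 kN/m.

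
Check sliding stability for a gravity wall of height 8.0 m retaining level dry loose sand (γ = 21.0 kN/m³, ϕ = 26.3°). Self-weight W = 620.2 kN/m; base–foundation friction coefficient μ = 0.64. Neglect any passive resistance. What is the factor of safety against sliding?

K_a = tan²(45° − 26.3°/2) = 0.3859.
P_a = ½K_aγH² = 0.5×0.3859×21.0×8.0² = 259.3 kN/m, acting at H/3 = 2.667 m above the base.
FS_sliding = μW / P_a = 0.64×620.2 / 259.3 = 1.530.

1.53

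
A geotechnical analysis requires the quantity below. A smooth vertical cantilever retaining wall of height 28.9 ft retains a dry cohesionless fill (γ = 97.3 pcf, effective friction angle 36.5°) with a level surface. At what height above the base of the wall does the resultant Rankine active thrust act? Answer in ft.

9.63 ft

K_a = 0.2541.
The pressure distribution is triangular, so the resultant acts at H/3 above the base = 28.9/3 = 9.633 ft.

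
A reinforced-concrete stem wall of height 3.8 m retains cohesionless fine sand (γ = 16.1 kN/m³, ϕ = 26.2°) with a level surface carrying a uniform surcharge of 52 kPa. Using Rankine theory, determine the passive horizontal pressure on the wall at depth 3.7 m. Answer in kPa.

288 kPa

K_p = (1 + sin φ)/(1 − sin φ) = 2.581.
σ_v = γz + q = 16.1 × 3.7 + 52 = 111.6 kPa.
σ_h = K_p σ_v = 2.581 × 111.6 = 288.0 kPa.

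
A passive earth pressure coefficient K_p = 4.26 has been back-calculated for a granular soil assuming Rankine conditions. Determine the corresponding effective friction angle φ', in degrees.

38.3°

K_p = (1+sin φ)/(1−sin φ) ⇒ sin φ = (K_p − 1)/(K_p + 1) = 0.6198.
φ = arcsin(0.6198) = 38.30°.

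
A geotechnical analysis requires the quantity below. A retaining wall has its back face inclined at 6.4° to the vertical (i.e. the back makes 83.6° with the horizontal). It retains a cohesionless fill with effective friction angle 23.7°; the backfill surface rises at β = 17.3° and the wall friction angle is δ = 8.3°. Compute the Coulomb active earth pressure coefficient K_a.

0.611

K_a = sin²(α+φ) / [sin²α · sin(α−δ) · (1 + √{sin(φ+δ)sin(φ−β) / (sin(α−δ)sin(α+β))})²].
With α = 83.6°, φ = 23.7°, δ = 8.3°, β = 17.3°: K_a = 0.6113.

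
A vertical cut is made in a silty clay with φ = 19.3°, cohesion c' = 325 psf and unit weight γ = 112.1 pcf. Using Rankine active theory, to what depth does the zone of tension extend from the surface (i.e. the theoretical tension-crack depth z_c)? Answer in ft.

K_a = tan²(45° − 19.3°/2) = 0.5032; √K_a = 0.7094.
The active pressure is zero where K_a γ z = 2c√K_a, so z_c = 2c/(γ√K_a) = 2×325/(112.1×0.7094) = 8.174 ft.

8.17 ft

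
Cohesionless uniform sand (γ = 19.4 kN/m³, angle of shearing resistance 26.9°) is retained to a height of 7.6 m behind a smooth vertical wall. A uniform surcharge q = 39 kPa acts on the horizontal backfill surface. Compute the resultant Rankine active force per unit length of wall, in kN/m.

K_a = tan²(45° − φ/2) = 0.3770.
Soil triangle: ½ K_a γ H² = 0.5×0.3770×19.4×7.6² = 211.2 kN/m.
Surcharge rectangle: K_a q H = 0.3770×39×7.6 = 111.7 kN/m.
Total = 211.2 + 111.7 = 323.0 kN/m.

323 kN/m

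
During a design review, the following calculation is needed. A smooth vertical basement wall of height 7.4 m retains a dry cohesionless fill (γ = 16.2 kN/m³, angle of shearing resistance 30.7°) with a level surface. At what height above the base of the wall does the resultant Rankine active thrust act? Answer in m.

2.47 m

K_a = 0.3240.
The pressure distribution is triangular, so the resultant acts at H/3 above the base = 7.4/3 = 2.467 m.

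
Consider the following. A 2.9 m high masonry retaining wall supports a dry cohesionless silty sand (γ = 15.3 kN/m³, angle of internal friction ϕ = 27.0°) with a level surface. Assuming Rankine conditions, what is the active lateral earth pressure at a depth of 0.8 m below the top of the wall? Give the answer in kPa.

4.60 kPa

K_a = (1 − sin φ)/(1 + sin φ) = 0.3755.
σ_h = K_a γ z = 0.3755 × 15.3 × 0.8 = 4.596 kPa.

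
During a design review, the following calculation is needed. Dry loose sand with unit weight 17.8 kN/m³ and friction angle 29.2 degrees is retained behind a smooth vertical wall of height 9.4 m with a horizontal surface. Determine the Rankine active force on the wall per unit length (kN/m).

271 kN/m

K_a = tan²(45° − φ/2) = 0.3442.
P_a = ½ K_a γ H² = 0.5 × 0.3442 × 17.8 × 9.4² = 270.7 kN/m.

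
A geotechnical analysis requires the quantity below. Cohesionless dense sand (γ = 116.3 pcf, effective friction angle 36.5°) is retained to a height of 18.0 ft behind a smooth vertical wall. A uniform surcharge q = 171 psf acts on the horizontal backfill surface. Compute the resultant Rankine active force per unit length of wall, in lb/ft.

5570 lb/ft

K_a = tan²(45° − φ/2) = 0.2541.
Soil triangle: ½ K_a γ H² = 0.5×0.2541×116.3×18.0² = 4787 lb/ft.
Surcharge rectangle: K_a q H = 0.2541×171×18.0 = 782.0 lb/ft.
Total = 4787 + 782.0 = 5569 lb/ft.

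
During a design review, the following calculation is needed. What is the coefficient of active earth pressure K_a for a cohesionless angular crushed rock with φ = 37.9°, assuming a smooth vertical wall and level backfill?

0.239

K_a = tan²(45° − φ/2) = tan²(26.05°) = 0.2389.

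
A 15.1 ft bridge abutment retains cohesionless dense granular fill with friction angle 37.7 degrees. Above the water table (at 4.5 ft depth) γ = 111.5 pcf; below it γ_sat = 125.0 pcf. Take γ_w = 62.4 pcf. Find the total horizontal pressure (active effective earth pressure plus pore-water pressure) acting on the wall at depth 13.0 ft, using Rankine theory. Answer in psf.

780 psf

K_a = (1 − sin φ)/(1 + sin φ) = 0.2411.
γ' = 125.0 − 62.4 = 62.60 pcf.
Effective vertical stress at 13.0 ft: σ'_v = 111.5×4.5 + 62.60×8.50 = 1034 psf.
σ'_h = K_a σ'_v = 0.2411 × 1034 = 249.2 psf; u = γ_w × 8.50 = 530.4 psf.
Total σ_h = 249.2 + 530.4 = 779.6 psf.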